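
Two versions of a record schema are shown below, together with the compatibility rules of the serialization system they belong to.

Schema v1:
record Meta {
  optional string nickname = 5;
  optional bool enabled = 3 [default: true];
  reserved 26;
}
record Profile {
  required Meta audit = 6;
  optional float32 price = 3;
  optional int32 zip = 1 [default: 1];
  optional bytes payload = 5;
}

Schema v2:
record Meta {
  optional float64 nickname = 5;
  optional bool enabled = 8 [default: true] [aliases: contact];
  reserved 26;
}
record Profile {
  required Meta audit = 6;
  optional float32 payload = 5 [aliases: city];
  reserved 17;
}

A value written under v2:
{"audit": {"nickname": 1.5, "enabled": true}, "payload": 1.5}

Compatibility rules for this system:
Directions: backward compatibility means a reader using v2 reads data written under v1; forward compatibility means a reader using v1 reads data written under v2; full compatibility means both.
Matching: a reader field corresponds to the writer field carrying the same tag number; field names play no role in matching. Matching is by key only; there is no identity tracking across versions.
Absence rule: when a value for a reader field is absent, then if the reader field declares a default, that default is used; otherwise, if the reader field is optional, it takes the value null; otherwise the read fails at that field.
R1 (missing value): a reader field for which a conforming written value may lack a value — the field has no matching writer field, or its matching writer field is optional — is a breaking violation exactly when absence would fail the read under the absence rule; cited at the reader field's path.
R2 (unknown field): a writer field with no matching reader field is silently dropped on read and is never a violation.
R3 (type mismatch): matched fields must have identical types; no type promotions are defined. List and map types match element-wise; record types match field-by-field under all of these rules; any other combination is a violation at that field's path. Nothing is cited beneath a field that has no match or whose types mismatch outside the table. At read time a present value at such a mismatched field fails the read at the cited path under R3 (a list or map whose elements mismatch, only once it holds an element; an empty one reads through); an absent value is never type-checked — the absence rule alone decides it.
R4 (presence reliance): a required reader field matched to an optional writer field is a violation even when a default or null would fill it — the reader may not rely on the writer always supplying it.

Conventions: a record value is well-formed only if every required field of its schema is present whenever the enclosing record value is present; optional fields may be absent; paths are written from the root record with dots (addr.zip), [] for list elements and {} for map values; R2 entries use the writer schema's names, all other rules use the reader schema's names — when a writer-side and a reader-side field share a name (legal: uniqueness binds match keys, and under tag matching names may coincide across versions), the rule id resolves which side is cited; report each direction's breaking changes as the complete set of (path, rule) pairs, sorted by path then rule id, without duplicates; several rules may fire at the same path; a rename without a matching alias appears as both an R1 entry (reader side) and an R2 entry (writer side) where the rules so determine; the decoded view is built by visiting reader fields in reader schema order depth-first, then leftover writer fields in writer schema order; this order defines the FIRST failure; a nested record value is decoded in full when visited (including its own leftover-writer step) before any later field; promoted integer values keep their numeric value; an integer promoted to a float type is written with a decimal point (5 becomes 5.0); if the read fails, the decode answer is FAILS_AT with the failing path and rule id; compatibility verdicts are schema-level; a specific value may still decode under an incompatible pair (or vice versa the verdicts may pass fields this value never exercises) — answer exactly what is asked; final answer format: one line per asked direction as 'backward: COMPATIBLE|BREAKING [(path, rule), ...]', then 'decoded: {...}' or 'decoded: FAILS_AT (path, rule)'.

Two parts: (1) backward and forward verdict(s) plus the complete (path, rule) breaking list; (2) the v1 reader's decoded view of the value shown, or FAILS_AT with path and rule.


backward: BREAKING [(audit.nickname, R3), (payload, R3)]; forward: BREAKING [(audit.nickname, R3), (payload, R3)]; decoded: FAILS_AT (audit.nickname, R3)

in Profile below, arrows point writer -> reader
backward analysis of Profile with v2 as reader and v1 as writer:
  audit: paired with writer audit (Meta -> Meta; writer required)
  payload: paired with writer payload (bytes -> float32; writer optional)
  writer field price has no reader counterpart
  writer field zip has no reader counterpart
  audit.nickname: paired with writer audit.nickname (string -> float64; writer optional)
  audit.enabled has no writer counterpart
  writer field audit.enabled has no reader counterpart
  R3 fires at audit.nickname
  R3 fires at payload
  => 2 violation(s): backward is BREAKING for Profile
forward analysis of Profile with v1 as reader and v2 as writer:
  audit: paired with writer audit (Meta -> Meta; writer required)
  price has no writer counterpart
  zip has no writer counterpart
  payload: paired with writer payload (float32 -> bytes; writer optional)
  audit.nickname: paired with writer audit.nickname (float64 -> string; writer optional)
  audit.enabled has no writer counterpart
  writer field audit.enabled has no reader counterpart
  R3 fires at audit.nickname
  R3 fires at payload
  => 2 violation(s): forward is BREAKING for Profile
decode walk for Profile under reader schema v1:
  read fails at audit.nickname under R3
  => FAILS_AT (audit.nickname, R3)


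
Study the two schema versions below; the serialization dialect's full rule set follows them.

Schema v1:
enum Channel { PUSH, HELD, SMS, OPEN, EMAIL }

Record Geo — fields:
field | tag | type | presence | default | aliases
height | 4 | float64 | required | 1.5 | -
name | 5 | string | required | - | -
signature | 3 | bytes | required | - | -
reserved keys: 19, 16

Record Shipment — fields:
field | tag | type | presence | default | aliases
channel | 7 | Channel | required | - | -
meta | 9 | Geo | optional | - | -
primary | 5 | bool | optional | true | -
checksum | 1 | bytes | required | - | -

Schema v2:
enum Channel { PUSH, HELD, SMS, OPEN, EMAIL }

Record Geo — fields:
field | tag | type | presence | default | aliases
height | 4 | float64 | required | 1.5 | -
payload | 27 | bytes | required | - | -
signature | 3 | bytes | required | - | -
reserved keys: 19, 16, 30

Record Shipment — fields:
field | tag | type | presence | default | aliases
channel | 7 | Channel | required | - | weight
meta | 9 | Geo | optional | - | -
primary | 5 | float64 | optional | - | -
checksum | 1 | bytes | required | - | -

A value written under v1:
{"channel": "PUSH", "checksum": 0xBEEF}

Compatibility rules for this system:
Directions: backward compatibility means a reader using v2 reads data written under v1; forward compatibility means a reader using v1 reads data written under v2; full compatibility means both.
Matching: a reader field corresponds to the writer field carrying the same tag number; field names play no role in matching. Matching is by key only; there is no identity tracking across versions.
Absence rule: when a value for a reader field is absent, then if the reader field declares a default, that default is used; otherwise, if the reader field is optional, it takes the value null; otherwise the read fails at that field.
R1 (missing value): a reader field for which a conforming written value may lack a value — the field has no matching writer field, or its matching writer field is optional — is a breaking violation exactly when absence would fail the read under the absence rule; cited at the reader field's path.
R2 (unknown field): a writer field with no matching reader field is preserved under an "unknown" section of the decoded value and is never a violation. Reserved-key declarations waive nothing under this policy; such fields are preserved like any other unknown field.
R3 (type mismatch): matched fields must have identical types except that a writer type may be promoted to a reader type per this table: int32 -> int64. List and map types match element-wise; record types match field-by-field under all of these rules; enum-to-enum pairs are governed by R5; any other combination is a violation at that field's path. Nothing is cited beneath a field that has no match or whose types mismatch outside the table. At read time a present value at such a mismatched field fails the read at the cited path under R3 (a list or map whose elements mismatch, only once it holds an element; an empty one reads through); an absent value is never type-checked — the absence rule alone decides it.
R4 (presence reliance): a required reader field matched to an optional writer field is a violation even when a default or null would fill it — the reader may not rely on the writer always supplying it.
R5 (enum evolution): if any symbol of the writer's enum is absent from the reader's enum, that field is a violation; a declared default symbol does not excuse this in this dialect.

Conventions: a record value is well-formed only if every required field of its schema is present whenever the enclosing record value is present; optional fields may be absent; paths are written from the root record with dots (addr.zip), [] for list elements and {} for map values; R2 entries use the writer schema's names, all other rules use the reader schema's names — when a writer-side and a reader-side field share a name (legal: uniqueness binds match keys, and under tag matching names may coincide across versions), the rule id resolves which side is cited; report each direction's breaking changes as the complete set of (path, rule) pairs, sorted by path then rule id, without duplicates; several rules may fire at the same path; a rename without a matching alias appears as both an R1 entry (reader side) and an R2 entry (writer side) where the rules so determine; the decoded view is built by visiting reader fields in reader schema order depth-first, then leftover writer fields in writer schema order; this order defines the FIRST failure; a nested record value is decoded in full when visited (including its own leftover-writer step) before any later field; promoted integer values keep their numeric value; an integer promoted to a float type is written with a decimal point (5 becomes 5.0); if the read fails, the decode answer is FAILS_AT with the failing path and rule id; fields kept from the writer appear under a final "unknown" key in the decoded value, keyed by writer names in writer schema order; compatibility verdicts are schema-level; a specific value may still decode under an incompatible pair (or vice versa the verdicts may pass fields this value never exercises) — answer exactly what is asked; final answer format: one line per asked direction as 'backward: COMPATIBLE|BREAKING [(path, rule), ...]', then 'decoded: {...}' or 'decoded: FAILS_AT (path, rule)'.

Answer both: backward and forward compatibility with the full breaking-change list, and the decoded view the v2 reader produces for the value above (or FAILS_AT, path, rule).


the writer's type comes first in each Shipment pair
checking backward for Shipment: reader v2 against writer v1:
  Channel -> Channel, writer required: channel aligns to channel
  Geo -> Geo, writer optional: meta aligns to meta
  bool -> float64, writer optional: primary aligns to primary
  bytes -> bytes, writer required: checksum aligns to checksum
  float64 -> float64, writer required: meta.height aligns to meta.height
  meta.payload has no writer counterpart
  bytes -> bytes, writer required: meta.signature aligns to meta.signature
  writer meta.name: unknown to reader
  rule R1 violated at meta.payload
  rule R3 violated at primary
  backward on Shipment therefore BREAKING (2)
checking forward for Shipment: reader v1 against writer v2:
  Channel -> Channel, writer required: channel aligns to channel
  Geo -> Geo, writer optional: meta aligns to meta
  float64 -> bool, writer optional: primary aligns to primary
  bytes -> bytes, writer required: checksum aligns to checksum
  float64 -> float64, writer required: meta.height aligns to meta.height
  meta.name has no writer counterpart
  bytes -> bytes, writer required: meta.signature aligns to meta.signature
  writer meta.payload: unknown to reader
  rule R1 violated at meta.name
  rule R3 violated at primary
  forward on Shipment therefore BREAKING (2)
decoding the Shipment value with the v2 reader:
  channel := "PUSH"
  meta := null (not supplied -> null)
  primary := null (not supplied -> null)
  checksum := 0xBEEF
  => decoded: {"channel": "PUSH", "meta": null, "primary": null, "checksum": 0xBEEF}

backward: BREAKING [(meta.payload, R1), (primary, R3)]; forward: BREAKING [(meta.name, R1), (primary, R3)]; decoded: {"channel": "PUSH", "meta": null, "primary": null, "checksum": 0xBEEF}


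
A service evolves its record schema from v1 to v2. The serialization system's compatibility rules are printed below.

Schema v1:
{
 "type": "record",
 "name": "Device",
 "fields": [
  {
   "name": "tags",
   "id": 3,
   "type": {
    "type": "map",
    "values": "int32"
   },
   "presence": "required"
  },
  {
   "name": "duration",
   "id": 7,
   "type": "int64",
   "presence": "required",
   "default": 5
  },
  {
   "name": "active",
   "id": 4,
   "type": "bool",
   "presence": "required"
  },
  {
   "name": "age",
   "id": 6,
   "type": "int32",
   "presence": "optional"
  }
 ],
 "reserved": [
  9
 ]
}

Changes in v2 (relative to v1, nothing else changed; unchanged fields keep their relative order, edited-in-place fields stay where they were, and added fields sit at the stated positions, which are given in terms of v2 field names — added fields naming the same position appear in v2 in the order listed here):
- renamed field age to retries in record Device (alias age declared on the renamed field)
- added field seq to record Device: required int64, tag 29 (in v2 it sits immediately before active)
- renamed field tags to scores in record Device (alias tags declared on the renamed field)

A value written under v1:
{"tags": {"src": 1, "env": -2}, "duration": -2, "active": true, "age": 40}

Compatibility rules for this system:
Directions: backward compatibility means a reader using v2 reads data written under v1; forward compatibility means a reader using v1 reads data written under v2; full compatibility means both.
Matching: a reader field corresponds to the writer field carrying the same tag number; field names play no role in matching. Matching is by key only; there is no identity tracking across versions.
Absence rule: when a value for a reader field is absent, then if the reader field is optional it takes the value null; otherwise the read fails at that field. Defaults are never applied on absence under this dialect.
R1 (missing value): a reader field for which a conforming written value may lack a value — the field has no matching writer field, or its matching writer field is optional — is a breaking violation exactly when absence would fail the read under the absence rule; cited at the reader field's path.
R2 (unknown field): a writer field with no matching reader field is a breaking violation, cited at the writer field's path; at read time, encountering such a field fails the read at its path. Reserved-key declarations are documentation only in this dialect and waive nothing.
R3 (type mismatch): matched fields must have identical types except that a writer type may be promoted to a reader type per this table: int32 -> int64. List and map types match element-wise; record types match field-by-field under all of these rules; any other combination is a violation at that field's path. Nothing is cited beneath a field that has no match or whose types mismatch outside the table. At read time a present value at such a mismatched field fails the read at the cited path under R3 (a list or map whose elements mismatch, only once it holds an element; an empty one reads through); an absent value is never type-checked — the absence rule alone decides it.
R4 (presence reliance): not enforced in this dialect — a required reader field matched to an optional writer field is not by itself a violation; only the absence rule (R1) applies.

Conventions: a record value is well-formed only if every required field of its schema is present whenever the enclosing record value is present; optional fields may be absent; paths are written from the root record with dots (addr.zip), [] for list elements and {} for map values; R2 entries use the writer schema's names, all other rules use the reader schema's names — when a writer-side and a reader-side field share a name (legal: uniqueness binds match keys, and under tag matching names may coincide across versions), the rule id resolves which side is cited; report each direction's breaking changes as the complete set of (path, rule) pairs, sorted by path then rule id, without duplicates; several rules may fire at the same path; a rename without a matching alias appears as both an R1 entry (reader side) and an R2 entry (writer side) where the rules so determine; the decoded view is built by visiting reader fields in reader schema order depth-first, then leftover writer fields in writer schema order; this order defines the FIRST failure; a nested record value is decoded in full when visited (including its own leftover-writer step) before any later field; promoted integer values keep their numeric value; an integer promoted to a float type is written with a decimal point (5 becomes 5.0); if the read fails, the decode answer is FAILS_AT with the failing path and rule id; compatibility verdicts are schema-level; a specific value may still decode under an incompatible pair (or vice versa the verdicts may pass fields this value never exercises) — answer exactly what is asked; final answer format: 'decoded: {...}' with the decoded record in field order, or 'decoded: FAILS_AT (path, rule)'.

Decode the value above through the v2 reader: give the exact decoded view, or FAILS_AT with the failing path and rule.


the writer's type comes first in each Device pair
decoding the Device value with the v2 reader:
  scores := {"src": 1, "env": -2} (from writer tags)
  duration := -2
  read fails at seq under R1 (no fill)
  => FAILS_AT (seq, R1)
remaining Device differences; none change what is asked:
  renamed field age to retries in record Device (alias age declared on the renamed field) -> triggers nothing under the printed rules; the Device answer is the same either way
  renamed field tags to scores in record Device (alias tags declared on the renamed field) -> triggers nothing under the printed rules; the Device answer is the same either way

decoded: FAILS_AT (seq, R1)


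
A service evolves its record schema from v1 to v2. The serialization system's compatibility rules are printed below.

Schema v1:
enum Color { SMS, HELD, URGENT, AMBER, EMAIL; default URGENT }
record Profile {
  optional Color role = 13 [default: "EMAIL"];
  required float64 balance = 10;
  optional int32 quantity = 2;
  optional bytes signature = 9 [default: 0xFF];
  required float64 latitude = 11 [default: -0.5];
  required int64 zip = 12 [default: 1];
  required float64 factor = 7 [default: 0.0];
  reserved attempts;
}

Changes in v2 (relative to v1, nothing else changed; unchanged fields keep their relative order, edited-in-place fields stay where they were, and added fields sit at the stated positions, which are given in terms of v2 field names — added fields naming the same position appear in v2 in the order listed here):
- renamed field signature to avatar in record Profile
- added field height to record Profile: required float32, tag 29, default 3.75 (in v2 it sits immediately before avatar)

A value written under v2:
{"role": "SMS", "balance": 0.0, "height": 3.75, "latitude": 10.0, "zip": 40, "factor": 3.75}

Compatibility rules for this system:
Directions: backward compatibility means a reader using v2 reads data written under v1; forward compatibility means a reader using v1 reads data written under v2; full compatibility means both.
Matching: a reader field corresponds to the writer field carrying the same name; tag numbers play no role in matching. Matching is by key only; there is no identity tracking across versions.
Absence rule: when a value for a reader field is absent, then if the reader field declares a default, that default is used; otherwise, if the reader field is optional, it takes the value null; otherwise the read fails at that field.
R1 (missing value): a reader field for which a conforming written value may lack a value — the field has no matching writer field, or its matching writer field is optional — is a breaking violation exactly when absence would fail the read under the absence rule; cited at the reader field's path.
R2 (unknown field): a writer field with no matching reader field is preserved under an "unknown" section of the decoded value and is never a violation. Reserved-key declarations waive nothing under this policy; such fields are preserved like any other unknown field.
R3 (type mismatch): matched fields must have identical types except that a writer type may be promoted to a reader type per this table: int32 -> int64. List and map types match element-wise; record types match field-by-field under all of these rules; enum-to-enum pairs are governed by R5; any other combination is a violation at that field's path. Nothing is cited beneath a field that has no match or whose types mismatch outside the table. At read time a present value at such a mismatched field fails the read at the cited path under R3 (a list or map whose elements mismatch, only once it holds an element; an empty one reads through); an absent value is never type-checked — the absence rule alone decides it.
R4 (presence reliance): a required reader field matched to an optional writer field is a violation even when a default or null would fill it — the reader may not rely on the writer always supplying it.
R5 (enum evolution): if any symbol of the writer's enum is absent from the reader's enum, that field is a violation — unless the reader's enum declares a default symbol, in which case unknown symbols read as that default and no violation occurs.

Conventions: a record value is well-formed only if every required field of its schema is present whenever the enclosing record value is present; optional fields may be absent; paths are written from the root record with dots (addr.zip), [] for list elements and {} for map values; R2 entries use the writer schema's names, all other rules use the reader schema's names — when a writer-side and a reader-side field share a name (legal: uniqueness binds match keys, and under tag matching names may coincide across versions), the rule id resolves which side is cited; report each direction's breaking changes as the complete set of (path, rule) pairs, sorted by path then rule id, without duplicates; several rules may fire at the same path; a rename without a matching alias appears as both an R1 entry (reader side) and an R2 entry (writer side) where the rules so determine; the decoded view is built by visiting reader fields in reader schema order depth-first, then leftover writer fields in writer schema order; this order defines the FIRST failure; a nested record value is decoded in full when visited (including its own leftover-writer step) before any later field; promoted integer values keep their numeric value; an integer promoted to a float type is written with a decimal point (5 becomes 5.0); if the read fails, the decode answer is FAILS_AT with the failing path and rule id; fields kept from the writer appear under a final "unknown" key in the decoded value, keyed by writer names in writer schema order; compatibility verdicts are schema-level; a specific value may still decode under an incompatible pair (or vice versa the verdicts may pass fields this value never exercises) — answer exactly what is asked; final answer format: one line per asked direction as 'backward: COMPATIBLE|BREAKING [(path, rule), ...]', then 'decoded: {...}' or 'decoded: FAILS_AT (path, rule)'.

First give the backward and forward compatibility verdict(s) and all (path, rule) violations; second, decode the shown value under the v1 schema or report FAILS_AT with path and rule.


backward: COMPATIBLE []; forward: COMPATIBLE []; decoded: {"role": "SMS", "balance": 0.0, "quantity": null, "signature": 0xFF, "latitude": 10.0, "zip": 40, "factor": 3.75, "unknown": {"height": 3.75}}

in Profile below, arrows point writer -> reader
backward on Profile — v2 reading data written by v1:
  role <- role (Color -> Color, writer optional)
  balance <- balance (float64 -> float64, writer required)
  quantity <- quantity (int32 -> int32, writer optional)
  no writer field matches reader height
  no writer field matches reader avatar
  latitude <- latitude (float64 -> float64, writer required)
  zip <- zip (int64 -> int64, writer required)
  factor <- factor (float64 -> float64, writer required)
  signature (writer side), unknown to reader
  => backward verdict for Profile: COMPATIBLE, no violations
forward on Profile — v1 reading data written by v2:
  role <- role (Color -> Color, writer optional)
  balance <- balance (float64 -> float64, writer required)
  quantity <- quantity (int32 -> int32, writer optional)
  no writer field matches reader signature
  latitude <- latitude (float64 -> float64, writer required)
  zip <- zip (int64 -> int64, writer required)
  factor <- factor (float64 -> float64, writer required)
  height (writer side), unknown to reader
  avatar (writer side), unknown to reader
  => forward verdict for Profile: COMPATIBLE, no violations
decode walk for Profile under reader schema v1:
  role := "SMS"
  balance := 0.0
  quantity := null (absent, optional -> null)
  signature := 0xFF (absent -> default)
  latitude := 10.0
  zip := 40
  factor := 3.75
  writer height: kept under "unknown"
  => decoded: {"role": "SMS", "balance": 0.0, "quantity": null, "signature": 0xFF, "latitude": 10.0, "zip": 40, "factor": 3.75, "unknown": {"height": 3.75}}


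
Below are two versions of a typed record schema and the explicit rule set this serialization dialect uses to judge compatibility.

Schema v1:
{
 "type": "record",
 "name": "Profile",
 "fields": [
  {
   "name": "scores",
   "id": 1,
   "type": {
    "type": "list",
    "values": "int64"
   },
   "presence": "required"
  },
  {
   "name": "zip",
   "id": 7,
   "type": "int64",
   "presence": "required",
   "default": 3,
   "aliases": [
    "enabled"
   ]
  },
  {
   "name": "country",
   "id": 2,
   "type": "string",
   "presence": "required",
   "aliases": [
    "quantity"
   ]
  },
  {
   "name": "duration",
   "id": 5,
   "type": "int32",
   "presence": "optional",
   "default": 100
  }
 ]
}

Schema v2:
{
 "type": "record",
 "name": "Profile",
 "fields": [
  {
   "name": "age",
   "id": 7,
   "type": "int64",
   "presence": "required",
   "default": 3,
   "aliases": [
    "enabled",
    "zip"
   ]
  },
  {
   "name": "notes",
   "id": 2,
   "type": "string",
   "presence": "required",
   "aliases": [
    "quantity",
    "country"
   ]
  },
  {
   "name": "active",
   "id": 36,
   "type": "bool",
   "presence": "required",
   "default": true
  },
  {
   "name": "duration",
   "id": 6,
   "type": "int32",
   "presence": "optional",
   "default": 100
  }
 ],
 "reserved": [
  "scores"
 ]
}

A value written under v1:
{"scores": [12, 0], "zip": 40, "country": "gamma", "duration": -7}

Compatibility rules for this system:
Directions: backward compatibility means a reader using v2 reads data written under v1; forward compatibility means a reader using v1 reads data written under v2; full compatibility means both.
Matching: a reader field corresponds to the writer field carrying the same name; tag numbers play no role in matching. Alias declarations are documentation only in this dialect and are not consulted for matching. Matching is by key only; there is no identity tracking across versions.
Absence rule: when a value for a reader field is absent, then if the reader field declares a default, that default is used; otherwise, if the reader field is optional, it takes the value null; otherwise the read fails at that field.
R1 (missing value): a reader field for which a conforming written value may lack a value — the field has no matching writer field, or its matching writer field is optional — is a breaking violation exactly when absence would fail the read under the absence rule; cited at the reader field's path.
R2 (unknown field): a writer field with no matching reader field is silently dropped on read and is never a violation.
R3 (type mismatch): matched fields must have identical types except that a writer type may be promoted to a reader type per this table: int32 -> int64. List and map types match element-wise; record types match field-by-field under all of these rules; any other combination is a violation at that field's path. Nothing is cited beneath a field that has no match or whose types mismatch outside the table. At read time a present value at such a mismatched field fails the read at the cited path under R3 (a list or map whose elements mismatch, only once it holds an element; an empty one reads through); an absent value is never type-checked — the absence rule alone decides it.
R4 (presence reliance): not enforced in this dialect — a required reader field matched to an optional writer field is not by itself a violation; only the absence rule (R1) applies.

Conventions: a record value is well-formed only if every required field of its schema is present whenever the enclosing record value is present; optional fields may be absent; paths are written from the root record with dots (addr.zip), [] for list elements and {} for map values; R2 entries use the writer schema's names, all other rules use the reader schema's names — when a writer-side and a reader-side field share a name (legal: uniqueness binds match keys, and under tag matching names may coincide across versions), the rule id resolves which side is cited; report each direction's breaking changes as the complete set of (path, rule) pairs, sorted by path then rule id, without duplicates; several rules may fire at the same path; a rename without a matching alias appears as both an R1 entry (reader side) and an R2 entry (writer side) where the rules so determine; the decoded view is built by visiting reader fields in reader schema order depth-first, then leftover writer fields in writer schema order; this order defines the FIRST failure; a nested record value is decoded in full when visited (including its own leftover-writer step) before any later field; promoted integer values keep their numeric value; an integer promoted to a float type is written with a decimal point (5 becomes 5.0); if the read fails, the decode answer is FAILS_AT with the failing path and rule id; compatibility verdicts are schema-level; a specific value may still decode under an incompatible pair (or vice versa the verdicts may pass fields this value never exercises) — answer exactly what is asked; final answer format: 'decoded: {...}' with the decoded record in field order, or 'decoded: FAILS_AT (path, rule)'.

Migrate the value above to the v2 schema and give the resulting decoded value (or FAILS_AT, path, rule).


the writer's type comes first in each Profile pair
decode walk for Profile under reader schema v2:
  age := 3 (absent -> default)
  read fails at notes under R1 (no fill)
  => FAILS_AT (notes, R1)
diffs on Profile not affecting the asked answer:
  removed field scores from record Profile (its key "scores" joins the reserved list) -> affects the rule determinations only; this particular Profile value decodes identically
  renamed field zip to age in record Profile (alias zip declared on the renamed field) -> inert under this dialect — no rule fires on Profile and the result does not move
  field duration in record Profile: tag 5 changed to 6 -> inert under this dialect — no rule fires on Profile and the result does not move
  added field active to record Profile: required bool, tag 36, default true (in v2 it sits immediately before duration) -> inert under this dialect — no rule fires on Profile and the result does not move

decoded: FAILS_AT (notes, R1)


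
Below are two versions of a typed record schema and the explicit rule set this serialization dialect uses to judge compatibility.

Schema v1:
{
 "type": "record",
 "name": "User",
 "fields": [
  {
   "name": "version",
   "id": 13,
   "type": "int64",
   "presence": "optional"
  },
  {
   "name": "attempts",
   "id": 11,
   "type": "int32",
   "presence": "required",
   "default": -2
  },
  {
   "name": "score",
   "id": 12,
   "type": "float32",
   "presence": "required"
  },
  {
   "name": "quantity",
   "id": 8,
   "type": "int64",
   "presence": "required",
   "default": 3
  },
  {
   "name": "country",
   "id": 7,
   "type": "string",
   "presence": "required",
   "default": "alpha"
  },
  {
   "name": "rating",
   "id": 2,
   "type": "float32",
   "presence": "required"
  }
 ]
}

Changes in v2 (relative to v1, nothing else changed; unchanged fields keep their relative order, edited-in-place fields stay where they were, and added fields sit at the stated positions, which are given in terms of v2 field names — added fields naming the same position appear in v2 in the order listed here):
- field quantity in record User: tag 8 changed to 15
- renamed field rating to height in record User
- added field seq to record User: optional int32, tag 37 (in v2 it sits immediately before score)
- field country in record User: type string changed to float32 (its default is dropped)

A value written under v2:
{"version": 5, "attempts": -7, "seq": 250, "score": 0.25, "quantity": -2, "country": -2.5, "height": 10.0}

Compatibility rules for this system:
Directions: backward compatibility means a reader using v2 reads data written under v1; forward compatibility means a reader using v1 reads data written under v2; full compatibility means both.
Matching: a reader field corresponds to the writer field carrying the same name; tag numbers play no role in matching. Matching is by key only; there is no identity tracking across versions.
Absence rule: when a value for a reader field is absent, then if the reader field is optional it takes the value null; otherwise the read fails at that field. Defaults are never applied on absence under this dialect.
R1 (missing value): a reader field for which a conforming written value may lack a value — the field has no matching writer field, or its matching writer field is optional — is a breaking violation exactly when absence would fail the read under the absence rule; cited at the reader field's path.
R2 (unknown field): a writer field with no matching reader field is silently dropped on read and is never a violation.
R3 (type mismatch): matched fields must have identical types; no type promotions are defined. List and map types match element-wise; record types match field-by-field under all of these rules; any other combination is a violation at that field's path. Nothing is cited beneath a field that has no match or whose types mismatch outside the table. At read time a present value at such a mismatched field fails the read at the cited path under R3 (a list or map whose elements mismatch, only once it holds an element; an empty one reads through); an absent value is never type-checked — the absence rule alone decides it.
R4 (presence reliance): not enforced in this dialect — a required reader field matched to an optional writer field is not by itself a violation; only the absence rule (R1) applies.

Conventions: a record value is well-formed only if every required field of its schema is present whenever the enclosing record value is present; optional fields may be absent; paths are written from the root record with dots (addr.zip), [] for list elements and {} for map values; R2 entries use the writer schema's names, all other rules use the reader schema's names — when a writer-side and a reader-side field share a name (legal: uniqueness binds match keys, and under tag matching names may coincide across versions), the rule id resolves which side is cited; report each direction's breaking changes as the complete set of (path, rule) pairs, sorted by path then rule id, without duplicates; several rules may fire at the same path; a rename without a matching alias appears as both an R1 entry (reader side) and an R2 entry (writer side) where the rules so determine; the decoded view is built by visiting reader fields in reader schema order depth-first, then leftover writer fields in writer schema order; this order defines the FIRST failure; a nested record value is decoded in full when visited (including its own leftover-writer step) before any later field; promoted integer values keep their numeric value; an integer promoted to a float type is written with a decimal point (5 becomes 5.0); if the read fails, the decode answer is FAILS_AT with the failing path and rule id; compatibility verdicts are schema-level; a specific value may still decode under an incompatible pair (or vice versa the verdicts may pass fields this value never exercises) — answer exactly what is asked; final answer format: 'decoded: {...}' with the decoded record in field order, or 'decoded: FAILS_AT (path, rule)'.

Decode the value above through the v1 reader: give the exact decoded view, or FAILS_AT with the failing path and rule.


in User below, arrows point writer -> reader
decoding the User value with the v1 reader:
  version := 5
  attempts := -7
  score := 0.25
  quantity := -2
  read fails at country under R3
  => FAILS_AT (country, R3)
ruling out the remaining User differences:
  field quantity in record User: tag 8 changed to 15 -> triggers nothing under the printed rules; the User answer is the same either way
  renamed field rating to height in record User -> a verdict-level change on User — the shown value reads the same
  added field seq to record User: optional int32, tag 37 (in v2 it sits immediately before score) -> triggers nothing under the printed rules; the User answer is the same either way

decoded: FAILS_AT (country, R3)


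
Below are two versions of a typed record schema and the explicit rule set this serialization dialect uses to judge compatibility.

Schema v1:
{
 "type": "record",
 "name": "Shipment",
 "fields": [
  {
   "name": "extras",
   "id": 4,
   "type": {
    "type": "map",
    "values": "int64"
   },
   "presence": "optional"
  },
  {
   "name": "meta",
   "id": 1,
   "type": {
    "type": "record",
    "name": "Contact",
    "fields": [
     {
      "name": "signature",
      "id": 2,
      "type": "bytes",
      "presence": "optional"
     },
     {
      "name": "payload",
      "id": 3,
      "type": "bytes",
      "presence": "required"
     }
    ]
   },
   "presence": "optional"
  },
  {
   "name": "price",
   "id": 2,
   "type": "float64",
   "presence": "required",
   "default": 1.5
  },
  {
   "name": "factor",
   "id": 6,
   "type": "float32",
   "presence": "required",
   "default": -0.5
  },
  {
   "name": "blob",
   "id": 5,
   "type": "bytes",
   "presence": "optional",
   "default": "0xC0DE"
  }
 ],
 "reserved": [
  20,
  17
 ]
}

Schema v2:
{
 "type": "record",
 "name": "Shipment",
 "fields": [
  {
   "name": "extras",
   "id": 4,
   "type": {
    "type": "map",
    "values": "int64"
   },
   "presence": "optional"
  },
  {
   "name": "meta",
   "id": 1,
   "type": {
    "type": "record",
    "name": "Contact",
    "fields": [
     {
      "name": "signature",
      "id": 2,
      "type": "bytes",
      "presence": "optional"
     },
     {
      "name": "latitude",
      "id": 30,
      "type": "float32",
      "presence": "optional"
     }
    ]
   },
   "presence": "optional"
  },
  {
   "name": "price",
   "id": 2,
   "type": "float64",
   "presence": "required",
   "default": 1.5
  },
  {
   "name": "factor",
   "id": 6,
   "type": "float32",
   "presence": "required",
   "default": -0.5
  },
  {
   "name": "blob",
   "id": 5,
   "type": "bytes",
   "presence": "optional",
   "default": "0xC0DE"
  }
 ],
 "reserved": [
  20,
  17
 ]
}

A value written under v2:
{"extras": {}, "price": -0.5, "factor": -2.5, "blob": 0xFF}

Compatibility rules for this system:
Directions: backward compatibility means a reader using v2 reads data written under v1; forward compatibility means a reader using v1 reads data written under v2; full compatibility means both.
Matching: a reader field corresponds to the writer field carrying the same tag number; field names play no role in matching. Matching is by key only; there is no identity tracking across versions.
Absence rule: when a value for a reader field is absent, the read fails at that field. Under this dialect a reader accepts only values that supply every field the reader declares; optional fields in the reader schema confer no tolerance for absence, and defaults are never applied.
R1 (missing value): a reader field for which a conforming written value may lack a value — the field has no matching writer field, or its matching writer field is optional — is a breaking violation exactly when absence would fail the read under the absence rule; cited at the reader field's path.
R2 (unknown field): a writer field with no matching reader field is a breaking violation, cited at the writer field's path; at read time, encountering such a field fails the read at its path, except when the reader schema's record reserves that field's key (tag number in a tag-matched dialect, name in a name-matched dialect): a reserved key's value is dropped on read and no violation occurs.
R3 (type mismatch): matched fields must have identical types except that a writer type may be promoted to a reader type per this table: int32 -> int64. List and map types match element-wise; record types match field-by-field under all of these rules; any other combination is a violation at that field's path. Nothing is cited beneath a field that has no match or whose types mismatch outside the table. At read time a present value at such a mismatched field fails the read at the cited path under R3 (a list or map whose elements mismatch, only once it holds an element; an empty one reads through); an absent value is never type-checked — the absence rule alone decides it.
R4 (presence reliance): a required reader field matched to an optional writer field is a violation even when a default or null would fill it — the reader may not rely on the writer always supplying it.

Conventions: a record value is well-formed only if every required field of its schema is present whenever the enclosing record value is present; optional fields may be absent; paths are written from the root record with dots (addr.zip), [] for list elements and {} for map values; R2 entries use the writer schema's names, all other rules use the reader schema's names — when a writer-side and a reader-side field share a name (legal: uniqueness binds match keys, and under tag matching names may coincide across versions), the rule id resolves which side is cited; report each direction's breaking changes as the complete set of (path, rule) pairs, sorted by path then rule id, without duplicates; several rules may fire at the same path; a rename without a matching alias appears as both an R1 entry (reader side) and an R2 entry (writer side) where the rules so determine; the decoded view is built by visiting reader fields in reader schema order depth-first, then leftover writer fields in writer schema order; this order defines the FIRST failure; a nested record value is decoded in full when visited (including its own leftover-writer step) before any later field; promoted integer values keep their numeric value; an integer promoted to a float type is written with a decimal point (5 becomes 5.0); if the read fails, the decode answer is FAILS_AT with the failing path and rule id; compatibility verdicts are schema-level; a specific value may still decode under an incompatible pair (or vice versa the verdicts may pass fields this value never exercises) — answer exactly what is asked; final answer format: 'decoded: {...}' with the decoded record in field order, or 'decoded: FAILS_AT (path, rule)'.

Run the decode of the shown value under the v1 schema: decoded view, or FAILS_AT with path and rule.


decoded: FAILS_AT (meta, R1)

the writer's type comes first in each Shipment pair
decoding the Shipment value with the v1 reader:
  extras := {}
  read fails at meta under R1 (no fill)
  => FAILS_AT (meta, R1)
checking off the Shipment differences that do not matter here:
  added field latitude to record Contact: optional float32, tag 30 (in v2 it sits last) -> shifts the Shipment verdicts, not this decode
  removed field payload from record Contact -> shifts the Shipment verdicts, not this decode
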